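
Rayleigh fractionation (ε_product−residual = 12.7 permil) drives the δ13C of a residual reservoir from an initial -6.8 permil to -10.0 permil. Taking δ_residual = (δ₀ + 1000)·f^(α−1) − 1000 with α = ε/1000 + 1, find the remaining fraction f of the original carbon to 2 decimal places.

0.78

α − 1 = ε/1000 = 0.0127
(δ_res + 1000)/(δ₀ + 1000) = (-10.0 + 1000)/(-6.8 + 1000) = 990.0/993.2 = 0.996778
f = 0.996778^(1/0.0127) = exp(ln(0.996778)/0.0127) = exp(-0.00323/0.0127)
f = exp(-0.2541) = 0.7756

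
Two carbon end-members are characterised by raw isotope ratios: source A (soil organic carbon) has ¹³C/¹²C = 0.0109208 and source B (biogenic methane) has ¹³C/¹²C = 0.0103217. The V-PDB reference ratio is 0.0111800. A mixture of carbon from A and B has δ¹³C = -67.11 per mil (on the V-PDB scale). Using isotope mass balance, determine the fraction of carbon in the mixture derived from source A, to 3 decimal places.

0.180

δ_A = (0.0109208/0.0111800 − 1)×1000 = (0.976816 − 1)×1000 = -23.184 per mil
δ_B = (0.0103217/0.0111800 − 1)×1000 = (0.923229 − 1)×1000 = -76.771 per mil
f_A = (δ_mix − δ_B)/(δ_A − δ_B) = (-67.11 − (-76.771))/(-23.184 − (-76.771))
f_A = 9.661 / 53.587 = 0.1803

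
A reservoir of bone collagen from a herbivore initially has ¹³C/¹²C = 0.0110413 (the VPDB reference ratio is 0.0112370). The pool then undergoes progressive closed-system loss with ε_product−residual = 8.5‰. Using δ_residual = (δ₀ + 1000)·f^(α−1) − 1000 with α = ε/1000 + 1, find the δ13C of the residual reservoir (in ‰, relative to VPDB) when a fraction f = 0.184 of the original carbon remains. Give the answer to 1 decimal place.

δ₀ = (0.0110413/0.0112370 − 1)×1000 = (0.982584 − 1)×1000 = -17.416‰
α − 1 = ε/1000 = 0.0085
f^(α−1) = 0.184^(0.0085) = 0.985714
δ_res = (-17.416 + 1000) × 0.985714 − 1000 = 968.547 − 1000 = -31.45‰

-31.5‰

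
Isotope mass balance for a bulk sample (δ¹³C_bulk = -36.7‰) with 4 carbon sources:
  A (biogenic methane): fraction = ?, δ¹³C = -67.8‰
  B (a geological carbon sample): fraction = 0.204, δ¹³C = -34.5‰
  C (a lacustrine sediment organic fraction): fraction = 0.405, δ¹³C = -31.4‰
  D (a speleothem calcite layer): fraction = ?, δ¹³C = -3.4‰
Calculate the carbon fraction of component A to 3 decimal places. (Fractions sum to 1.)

0.242

Let f_A and f_D be the unknown fractions; fractions sum to 1 so f_A + f_D = 0.391.
Mass balance: Σ fᵢ·δᵢ = δ_bulk ⇒ f_A·(-67.8) + f_D·(-3.4) = -36.7 − (-19.755) = -16.945
Substitute f_D = 0.391 − f_A:
f_A·(-67.8 − -3.4) = -16.945 − 0.391×(-3.4) = -15.616
f_A = -15.616 / -64.4 = 0.2425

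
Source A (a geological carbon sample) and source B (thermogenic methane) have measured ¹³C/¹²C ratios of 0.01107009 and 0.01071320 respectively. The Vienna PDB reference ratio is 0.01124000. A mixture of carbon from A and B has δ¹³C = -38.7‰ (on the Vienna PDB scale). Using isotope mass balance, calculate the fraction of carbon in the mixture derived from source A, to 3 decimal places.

0.257

δ_A = (0.01107009/0.01124000 − 1)×1000 = (0.984883 − 1)×1000 = -15.117‰
δ_B = (0.01071320/0.01124000 − 1)×1000 = (0.953132 − 1)×1000 = -46.868‰
f_A = (δ_mix − δ_B)/(δ_A − δ_B) = (-38.7 − (-46.868))/(-15.117 − (-46.868))
f_A = 8.168 / 31.752 = 0.2573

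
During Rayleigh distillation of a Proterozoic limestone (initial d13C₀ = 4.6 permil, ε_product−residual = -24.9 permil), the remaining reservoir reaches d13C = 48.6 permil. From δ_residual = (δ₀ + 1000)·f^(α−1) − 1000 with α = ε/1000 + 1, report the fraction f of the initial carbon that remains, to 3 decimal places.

α − 1 = ε/1000 = -0.0249
(δ_res + 1000)/(δ₀ + 1000) = (48.6 + 1000)/(4.6 + 1000) = 1048.6/1004.6 = 1.043799
f = 1.043799^(1/-0.0249) = exp(ln(1.043799)/-0.0249) = exp(0.04287/-0.0249)
f = exp(-1.7215) = 0.1788

0.179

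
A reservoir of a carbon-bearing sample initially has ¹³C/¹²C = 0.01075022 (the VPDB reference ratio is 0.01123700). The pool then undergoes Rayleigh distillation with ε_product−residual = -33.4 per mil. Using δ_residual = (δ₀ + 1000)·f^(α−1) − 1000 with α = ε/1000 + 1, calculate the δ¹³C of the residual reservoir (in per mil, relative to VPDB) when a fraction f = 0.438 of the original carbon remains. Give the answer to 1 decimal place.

-16.6 per mil

δ₀ = (0.01075022/0.01123700 − 1)×1000 = (0.956681 − 1)×1000 = -43.319 per mil
α − 1 = ε/1000 = -0.0334
f^(α−1) = 0.438^(-0.0334) = 1.027957
δ_res = (-43.319 + 1000) × 1.027957 − 1000 = 983.426 − 1000 = -16.57 per mil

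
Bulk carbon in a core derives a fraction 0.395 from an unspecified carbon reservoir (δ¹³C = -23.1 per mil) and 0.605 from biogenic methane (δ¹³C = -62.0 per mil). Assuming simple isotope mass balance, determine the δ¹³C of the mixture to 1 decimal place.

δ_mix = f_A·δ_A + f_B·δ_B
δ_mix = 0.395 × (-23.1) + 0.605 × (-62.0)
δ_mix = -9.12 + -37.51 = -46.63 per mil

-46.6 per mil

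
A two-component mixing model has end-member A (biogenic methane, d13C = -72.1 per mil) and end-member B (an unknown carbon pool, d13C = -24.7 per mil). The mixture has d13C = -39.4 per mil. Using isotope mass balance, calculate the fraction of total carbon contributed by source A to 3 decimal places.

0.310

δ_mix = f_A·δ_A + (1 − f_A)·δ_B  ⇒  f_A = (δ_mix − δ_B)/(δ_A − δ_B)
f_A = (-39.4 − (-24.7)) / (-72.1 − (-24.7))
f_A = -14.7 / -47.4 = 0.3101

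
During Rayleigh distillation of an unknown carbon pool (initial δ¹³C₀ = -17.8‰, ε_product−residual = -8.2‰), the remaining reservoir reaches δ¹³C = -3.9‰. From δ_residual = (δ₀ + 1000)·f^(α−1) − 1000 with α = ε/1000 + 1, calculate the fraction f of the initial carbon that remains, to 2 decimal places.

0.18

α − 1 = ε/1000 = -0.0082
(δ_res + 1000)/(δ₀ + 1000) = (-3.9 + 1000)/(-17.8 + 1000) = 996.1/982.2 = 1.014152
f = 1.014152^(1/-0.0082) = exp(ln(1.014152)/-0.0082) = exp(0.01405/-0.0082)
f = exp(-1.7137) = 0.1802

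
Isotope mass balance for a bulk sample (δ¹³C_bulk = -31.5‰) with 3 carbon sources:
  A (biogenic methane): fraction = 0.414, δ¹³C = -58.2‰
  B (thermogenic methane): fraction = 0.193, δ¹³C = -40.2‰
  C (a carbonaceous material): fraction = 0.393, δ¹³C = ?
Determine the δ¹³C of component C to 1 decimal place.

Isotope mass balance: δ_bulk = Σ fᵢ·δᵢ.
-31.5 = 0.414×(-58.2) + 0.193×(-40.2) + 0.393×δ_C
0.393·δ_C = -31.5 − (-31.853) = 0.353
δ_C = 0.353 / 0.393 = 0.90‰

0.9‰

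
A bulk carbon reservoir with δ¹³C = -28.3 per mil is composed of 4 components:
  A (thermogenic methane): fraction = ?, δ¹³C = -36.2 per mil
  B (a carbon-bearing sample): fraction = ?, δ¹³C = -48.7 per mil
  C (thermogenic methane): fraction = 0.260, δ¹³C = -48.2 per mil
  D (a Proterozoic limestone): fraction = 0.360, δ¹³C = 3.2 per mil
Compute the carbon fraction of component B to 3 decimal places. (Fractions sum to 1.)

0.253

Let f_B and f_A be the unknown fractions; fractions sum to 1 so f_B + f_A = 0.380.
Mass balance: Σ fᵢ·δᵢ = δ_bulk ⇒ f_B·(-48.7) + f_A·(-36.2) = -28.3 − (-11.380) = -16.920
Substitute f_A = 0.380 − f_B:
f_B·(-48.7 − -36.2) = -16.920 − 0.380×(-36.2) = -3.164
f_B = -3.164 / -12.5 = 0.2531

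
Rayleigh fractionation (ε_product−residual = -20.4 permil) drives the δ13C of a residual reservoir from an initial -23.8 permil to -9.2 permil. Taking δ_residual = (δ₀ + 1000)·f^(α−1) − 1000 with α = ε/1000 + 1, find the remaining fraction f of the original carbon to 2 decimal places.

0.48

α − 1 = ε/1000 = -0.0204
(δ_res + 1000)/(δ₀ + 1000) = (-9.2 + 1000)/(-23.8 + 1000) = 990.8/976.2 = 1.014956
f = 1.014956^(1/-0.0204) = exp(ln(1.014956)/-0.0204) = exp(0.01485/-0.0204)
f = exp(-0.7277) = 0.4830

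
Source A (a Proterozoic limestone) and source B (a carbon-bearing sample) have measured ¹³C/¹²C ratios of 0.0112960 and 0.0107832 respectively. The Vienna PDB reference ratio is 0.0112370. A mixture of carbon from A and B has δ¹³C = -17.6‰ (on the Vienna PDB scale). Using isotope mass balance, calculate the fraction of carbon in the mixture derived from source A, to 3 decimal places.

δ_A = (0.0112960/0.0112370 − 1)×1000 = (1.005251 − 1)×1000 = 5.251‰
δ_B = (0.0107832/0.0112370 − 1)×1000 = (0.959616 − 1)×1000 = -40.384‰
f_A = (δ_mix − δ_B)/(δ_A − δ_B) = (-17.6 − (-40.384))/(5.251 − (-40.384))
f_A = 22.784 / 45.635 = 0.4993

0.499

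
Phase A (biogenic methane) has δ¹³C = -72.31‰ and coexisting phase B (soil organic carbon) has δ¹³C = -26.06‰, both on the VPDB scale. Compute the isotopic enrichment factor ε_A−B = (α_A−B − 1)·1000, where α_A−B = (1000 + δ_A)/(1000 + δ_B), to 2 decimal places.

α_A−B = (1000 + -72.31) / (1000 + -26.06) = 927.69 / 973.94 = 0.952512
ε_A−B = (0.952512 − 1) × 1000 = -47.488‰
(The approximation ε ≈ δ_A − δ_B would give -46.25‰.)

-47.49‰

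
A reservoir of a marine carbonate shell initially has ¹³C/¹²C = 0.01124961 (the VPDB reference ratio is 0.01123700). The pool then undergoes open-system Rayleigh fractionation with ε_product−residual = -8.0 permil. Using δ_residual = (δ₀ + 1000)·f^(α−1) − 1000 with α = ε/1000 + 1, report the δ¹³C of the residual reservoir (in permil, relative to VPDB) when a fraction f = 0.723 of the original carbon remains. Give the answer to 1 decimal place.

3.7 permil

δ₀ = (0.01124961/0.01123700 − 1)×1000 = (1.001122 − 1)×1000 = 1.122 permil
α − 1 = ε/1000 = -0.0080
f^(α−1) = 0.723^(-0.0080) = 1.002598
δ_res = (1.122 + 1000) × 1.002598 − 1000 = 1003.723 − 1000 = 3.72 permil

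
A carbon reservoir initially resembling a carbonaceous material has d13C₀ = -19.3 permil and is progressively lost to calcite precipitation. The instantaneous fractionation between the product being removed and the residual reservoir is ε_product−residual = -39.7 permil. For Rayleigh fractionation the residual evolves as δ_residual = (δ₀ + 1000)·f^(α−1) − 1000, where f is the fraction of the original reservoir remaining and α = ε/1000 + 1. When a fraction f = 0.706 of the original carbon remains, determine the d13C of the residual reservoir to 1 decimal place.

Rayleigh residual: δ_res = (δ₀ + 1000)·f^(α−1) − 1000
α = ε/1000 + 1 = 0.96030, so α − 1 = -0.03970
f^(α−1) = 0.706^(-0.03970) = 1.013917
δ_res = (-19.3 + 1000) × 1.013917 − 1000 = 994.349 − 1000 = -5.65 permil

-5.7 permil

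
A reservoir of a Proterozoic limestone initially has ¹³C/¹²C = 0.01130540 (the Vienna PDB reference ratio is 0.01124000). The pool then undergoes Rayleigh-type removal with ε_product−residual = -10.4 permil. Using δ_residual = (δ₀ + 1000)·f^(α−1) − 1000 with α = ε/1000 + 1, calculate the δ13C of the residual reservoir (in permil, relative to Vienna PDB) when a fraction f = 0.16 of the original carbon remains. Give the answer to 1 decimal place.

25.2 permil

δ₀ = (0.01130540/0.01124000 − 1)×1000 = (1.005819 − 1)×1000 = 5.819 permil
α − 1 = ε/1000 = -0.0104
f^(α−1) = 0.16^(-0.0104) = 1.019242
δ_res = (5.819 + 1000) × 1.019242 − 1000 = 1025.172 − 1000 = 25.17 permil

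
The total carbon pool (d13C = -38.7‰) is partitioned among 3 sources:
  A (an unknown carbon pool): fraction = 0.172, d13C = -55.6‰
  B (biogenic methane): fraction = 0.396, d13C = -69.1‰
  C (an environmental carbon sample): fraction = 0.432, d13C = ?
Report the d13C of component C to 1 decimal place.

-4.1‰

Isotope mass balance: δ_bulk = Σ fᵢ·δᵢ.
-38.7 = 0.172×(-55.6) + 0.396×(-69.1) + 0.432×δ_C
0.432·δ_C = -38.7 − (-36.927) = -1.773
δ_C = -1.773 / 0.432 = -4.10‰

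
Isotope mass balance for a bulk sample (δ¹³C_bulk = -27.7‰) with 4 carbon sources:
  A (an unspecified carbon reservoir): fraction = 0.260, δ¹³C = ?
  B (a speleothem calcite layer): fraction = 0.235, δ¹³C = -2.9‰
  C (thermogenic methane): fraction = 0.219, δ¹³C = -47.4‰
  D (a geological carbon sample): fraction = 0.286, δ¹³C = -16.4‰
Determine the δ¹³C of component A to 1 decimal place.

-46.0‰

Isotope mass balance: δ_bulk = Σ fᵢ·δᵢ.
-27.7 = 0.260×δ_A + 0.235×(-2.9) + 0.219×(-47.4) + 0.286×(-16.4)
0.260·δ_A = -27.7 − (-15.752) = -11.947
δ_A = -11.947 / 0.260 = -45.95‰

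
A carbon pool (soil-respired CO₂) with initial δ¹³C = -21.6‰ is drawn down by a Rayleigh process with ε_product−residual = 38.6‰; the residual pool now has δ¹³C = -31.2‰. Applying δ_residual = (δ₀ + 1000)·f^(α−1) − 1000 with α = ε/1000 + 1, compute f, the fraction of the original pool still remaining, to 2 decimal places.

α − 1 = ε/1000 = 0.0386
(δ_res + 1000)/(δ₀ + 1000) = (-31.2 + 1000)/(-21.6 + 1000) = 968.8/978.4 = 0.990188
f = 0.990188^(1/0.0386) = exp(ln(0.990188)/0.0386) = exp(-0.00986/0.0386)
f = exp(-0.2555) = 0.7746

0.77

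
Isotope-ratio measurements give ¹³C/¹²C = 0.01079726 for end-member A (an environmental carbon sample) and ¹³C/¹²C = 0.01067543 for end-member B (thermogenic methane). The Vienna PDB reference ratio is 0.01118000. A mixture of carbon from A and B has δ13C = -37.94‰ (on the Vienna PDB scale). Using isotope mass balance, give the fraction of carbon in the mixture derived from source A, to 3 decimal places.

δ_A = (0.01079726/0.01118000 − 1)×1000 = (0.965766 − 1)×1000 = -34.234‰
δ_B = (0.01067543/0.01118000 − 1)×1000 = (0.954869 − 1)×1000 = -45.131‰
f_A = (δ_mix − δ_B)/(δ_A − δ_B) = (-37.94 − (-45.131))/(-34.234 − (-45.131))
f_A = 7.191 / 10.897 = 0.6599

0.660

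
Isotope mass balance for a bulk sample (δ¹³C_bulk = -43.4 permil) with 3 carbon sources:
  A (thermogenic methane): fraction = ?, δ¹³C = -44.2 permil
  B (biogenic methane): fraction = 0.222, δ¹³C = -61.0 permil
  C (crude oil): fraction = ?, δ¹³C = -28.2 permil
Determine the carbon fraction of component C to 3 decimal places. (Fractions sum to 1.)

Let f_C and f_A be the unknown fractions; fractions sum to 1 so f_C + f_A = 0.778.
Mass balance: Σ fᵢ·δᵢ = δ_bulk ⇒ f_C·(-28.2) + f_A·(-44.2) = -43.4 − (-13.542) = -29.858
Substitute f_A = 0.778 − f_C:
f_C·(-28.2 − -44.2) = -29.858 − 0.778×(-44.2) = 4.530
f_C = 4.530 / 16.0 = 0.2831

0.283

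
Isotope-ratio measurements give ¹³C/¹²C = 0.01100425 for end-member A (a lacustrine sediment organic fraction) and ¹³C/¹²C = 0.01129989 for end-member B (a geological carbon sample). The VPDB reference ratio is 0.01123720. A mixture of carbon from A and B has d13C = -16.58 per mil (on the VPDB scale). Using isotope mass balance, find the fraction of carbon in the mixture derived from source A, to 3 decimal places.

δ_A = (0.01100425/0.01123720 − 1)×1000 = (0.979270 − 1)×1000 = -20.730 per mil
δ_B = (0.01129989/0.01123720 − 1)×1000 = (1.005579 − 1)×1000 = 5.579 per mil
f_A = (δ_mix − δ_B)/(δ_A − δ_B) = (-16.58 − (5.579))/(-20.730 − (5.579))
f_A = -22.159 / -26.309 = 0.8422

0.842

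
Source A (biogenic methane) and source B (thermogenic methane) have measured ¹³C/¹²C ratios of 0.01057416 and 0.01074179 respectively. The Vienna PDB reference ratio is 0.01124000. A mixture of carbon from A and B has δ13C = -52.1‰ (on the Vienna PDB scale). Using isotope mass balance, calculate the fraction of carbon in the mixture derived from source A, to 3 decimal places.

0.521

δ_A = (0.01057416/0.01124000 − 1)×1000 = (0.940762 − 1)×1000 = -59.238‰
δ_B = (0.01074179/0.01124000 − 1)×1000 = (0.955675 − 1)×1000 = -44.325‰
f_A = (δ_mix − δ_B)/(δ_A − δ_B) = (-52.1 − (-44.325))/(-59.238 − (-44.325))
f_A = -7.775 / -14.914 = 0.5214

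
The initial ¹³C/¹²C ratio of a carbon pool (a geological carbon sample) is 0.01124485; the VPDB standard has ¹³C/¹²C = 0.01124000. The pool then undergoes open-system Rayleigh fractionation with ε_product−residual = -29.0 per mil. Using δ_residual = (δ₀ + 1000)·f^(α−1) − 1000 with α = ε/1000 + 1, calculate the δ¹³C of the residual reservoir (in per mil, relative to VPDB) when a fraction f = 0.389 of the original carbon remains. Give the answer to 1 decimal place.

δ₀ = (0.01124485/0.01124000 − 1)×1000 = (1.000431 − 1)×1000 = 0.431 per mil
α − 1 = ε/1000 = -0.0290
f^(α−1) = 0.389^(-0.0290) = 1.027759
δ_res = (0.431 + 1000) × 1.027759 − 1000 = 1028.203 − 1000 = 28.20 per mil

28.2 per mil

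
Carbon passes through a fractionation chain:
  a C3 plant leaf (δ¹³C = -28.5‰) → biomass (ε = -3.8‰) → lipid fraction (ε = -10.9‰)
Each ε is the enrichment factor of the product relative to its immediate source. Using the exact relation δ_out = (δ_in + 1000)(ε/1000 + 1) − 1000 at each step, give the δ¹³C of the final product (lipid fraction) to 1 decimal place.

-42.7‰

step 1: δ = (-28.50 + 1000)·(-3.8/1000 + 1) − 1000 = -32.19‰
step 2: δ = (-32.19 + 1000)·(-10.9/1000 + 1) − 1000 = -42.74‰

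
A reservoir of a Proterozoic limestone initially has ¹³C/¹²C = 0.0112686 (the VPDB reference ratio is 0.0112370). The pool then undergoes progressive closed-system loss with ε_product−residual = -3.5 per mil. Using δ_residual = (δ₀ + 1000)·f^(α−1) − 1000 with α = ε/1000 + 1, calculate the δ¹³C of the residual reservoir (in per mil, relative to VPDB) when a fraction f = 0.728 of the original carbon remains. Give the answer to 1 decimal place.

3.9 per mil

δ₀ = (0.0112686/0.0112370 − 1)×1000 = (1.002812 − 1)×1000 = 2.812 per mil
α − 1 = ε/1000 = -0.0035
f^(α−1) = 0.728^(-0.0035) = 1.001112
δ_res = (2.812 + 1000) × 1.001112 − 1000 = 1003.927 − 1000 = 3.93 per mil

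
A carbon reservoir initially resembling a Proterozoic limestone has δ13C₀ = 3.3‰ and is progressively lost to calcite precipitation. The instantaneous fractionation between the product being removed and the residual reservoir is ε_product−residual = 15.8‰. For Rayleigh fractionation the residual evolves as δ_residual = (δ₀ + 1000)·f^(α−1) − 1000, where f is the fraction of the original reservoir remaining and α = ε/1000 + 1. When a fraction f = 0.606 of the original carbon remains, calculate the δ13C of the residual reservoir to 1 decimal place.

Rayleigh residual: δ_res = (δ₀ + 1000)·f^(α−1) − 1000
α = ε/1000 + 1 = 1.01580, so α − 1 = 0.01580
f^(α−1) = 0.606^(0.01580) = 0.992117
δ_res = (3.3 + 1000) × 0.992117 − 1000 = 995.391 − 1000 = -4.61‰

-4.6‰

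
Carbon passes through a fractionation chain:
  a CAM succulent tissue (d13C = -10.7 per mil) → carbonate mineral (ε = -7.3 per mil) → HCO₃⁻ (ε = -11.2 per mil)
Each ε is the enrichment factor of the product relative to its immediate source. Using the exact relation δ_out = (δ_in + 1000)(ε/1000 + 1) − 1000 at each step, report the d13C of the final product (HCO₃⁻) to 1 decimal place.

step 1: δ = (-10.70 + 1000)·(-7.3/1000 + 1) − 1000 = -17.92 per mil
step 2: δ = (-17.92 + 1000)·(-11.2/1000 + 1) − 1000 = -28.92 per mil

-28.9 per mil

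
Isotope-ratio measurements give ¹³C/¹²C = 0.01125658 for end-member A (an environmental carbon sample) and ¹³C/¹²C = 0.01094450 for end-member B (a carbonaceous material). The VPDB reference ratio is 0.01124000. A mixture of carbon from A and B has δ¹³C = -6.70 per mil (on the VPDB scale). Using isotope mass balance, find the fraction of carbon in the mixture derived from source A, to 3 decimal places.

δ_A = (0.01125658/0.01124000 − 1)×1000 = (1.001475 − 1)×1000 = 1.475 per mil
δ_B = (0.01094450/0.01124000 − 1)×1000 = (0.973710 − 1)×1000 = -26.290 per mil
f_A = (δ_mix − δ_B)/(δ_A − δ_B) = (-6.70 − (-26.290))/(1.475 − (-26.290))
f_A = 19.590 / 27.765 = 0.7056

0.706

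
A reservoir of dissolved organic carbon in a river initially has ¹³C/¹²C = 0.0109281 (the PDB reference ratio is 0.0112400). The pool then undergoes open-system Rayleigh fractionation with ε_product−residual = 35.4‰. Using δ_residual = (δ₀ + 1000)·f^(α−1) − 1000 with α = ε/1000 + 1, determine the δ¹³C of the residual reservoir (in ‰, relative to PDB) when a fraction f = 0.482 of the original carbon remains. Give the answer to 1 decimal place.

δ₀ = (0.0109281/0.0112400 − 1)×1000 = (0.972251 − 1)×1000 = -27.749‰
α − 1 = ε/1000 = 0.0354
f^(α−1) = 0.482^(0.0354) = 0.974496
δ_res = (-27.749 + 1000) × 0.974496 − 1000 = 947.454 − 1000 = -52.55‰

-52.5‰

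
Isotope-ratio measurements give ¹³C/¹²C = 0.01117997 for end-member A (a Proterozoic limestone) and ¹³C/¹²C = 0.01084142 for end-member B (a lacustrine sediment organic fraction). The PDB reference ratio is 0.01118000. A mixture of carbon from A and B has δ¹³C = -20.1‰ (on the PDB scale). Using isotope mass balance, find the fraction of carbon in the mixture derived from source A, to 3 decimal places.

0.336

δ_A = (0.01117997/0.01118000 − 1)×1000 = (0.999997 − 1)×1000 = -0.003‰
δ_B = (0.01084142/0.01118000 − 1)×1000 = (0.969716 − 1)×1000 = -30.284‰
f_A = (δ_mix − δ_B)/(δ_A − δ_B) = (-20.1 − (-30.284))/(-0.003 − (-30.284))
f_A = 10.184 / 30.282 = 0.3363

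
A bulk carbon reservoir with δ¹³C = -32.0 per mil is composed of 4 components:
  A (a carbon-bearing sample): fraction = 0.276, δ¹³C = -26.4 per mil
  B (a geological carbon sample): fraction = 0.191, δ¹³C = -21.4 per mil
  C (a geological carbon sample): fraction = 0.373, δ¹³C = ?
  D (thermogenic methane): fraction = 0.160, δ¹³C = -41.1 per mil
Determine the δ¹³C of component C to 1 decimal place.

-37.7 per mil

Isotope mass balance: δ_bulk = Σ fᵢ·δᵢ.
-32.0 = 0.276×(-26.4) + 0.191×(-21.4) + 0.373×δ_C + 0.160×(-41.1)
0.373·δ_C = -32.0 − (-17.950) = -14.050
δ_C = -14.050 / 0.373 = -37.67 per mil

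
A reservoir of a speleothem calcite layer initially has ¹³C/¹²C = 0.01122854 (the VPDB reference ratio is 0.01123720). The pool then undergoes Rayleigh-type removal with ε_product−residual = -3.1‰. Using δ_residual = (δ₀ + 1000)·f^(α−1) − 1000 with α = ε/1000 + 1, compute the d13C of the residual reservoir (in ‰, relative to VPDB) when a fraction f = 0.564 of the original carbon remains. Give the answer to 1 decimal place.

1.0‰

δ₀ = (0.01122854/0.01123720 − 1)×1000 = (0.999229 − 1)×1000 = -0.771‰
α − 1 = ε/1000 = -0.0031
f^(α−1) = 0.564^(-0.0031) = 1.001777
δ_res = (-0.771 + 1000) × 1.001777 − 1000 = 1001.005 − 1000 = 1.00‰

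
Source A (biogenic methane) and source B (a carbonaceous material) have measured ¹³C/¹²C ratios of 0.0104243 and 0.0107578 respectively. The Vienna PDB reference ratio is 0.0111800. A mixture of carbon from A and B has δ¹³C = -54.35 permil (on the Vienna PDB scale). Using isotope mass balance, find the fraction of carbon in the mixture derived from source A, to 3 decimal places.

0.556

δ_A = (0.0104243/0.0111800 − 1)×1000 = (0.932406 − 1)×1000 = -67.594 permil
δ_B = (0.0107578/0.0111800 − 1)×1000 = (0.962236 − 1)×1000 = -37.764 permil
f_A = (δ_mix − δ_B)/(δ_A − δ_B) = (-54.35 − (-37.764))/(-67.594 − (-37.764))
f_A = -16.586 / -29.830 = 0.5560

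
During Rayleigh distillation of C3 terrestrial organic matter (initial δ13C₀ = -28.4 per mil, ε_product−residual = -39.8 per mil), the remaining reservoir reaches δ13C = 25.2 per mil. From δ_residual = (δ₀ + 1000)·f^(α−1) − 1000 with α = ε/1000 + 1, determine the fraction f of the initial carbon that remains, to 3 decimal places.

0.259

α − 1 = ε/1000 = -0.0398
(δ_res + 1000)/(δ₀ + 1000) = (25.2 + 1000)/(-28.4 + 1000) = 1025.2/971.6 = 1.055167
f = 1.055167^(1/-0.0398) = exp(ln(1.055167)/-0.0398) = exp(0.05370/-0.0398)
f = exp(-1.3492) = 0.2594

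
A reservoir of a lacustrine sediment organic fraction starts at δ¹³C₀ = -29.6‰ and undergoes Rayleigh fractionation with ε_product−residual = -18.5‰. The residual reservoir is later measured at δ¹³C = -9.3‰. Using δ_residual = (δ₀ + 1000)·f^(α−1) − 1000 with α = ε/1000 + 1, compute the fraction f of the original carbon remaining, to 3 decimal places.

α − 1 = ε/1000 = -0.0185
(δ_res + 1000)/(δ₀ + 1000) = (-9.3 + 1000)/(-29.6 + 1000) = 990.7/970.4 = 1.020919
f = 1.020919^(1/-0.0185) = exp(ln(1.020919)/-0.0185) = exp(0.02070/-0.0185)
f = exp(-1.1191) = 0.3266

0.327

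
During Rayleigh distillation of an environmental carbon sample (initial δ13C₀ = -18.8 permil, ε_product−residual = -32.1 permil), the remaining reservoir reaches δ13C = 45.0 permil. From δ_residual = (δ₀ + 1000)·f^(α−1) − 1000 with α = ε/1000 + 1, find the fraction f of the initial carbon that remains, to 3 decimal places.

0.141

α − 1 = ε/1000 = -0.0321
(δ_res + 1000)/(δ₀ + 1000) = (45.0 + 1000)/(-18.8 + 1000) = 1045.0/981.2 = 1.065022
f = 1.065022^(1/-0.0321) = exp(ln(1.065022)/-0.0321) = exp(0.06300/-0.0321)
f = exp(-1.9625) = 0.1405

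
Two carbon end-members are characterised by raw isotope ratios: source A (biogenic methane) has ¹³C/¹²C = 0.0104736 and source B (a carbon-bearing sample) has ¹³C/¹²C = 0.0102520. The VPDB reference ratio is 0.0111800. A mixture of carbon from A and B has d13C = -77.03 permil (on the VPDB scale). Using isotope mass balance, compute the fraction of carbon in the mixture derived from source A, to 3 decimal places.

δ_A = (0.0104736/0.0111800 − 1)×1000 = (0.936816 − 1)×1000 = -63.184 permil
δ_B = (0.0102520/0.0111800 − 1)×1000 = (0.916995 − 1)×1000 = -83.005 permil
f_A = (δ_mix − δ_B)/(δ_A − δ_B) = (-77.03 − (-83.005))/(-63.184 − (-83.005))
f_A = 5.975 / 19.821 = 0.3015

0.301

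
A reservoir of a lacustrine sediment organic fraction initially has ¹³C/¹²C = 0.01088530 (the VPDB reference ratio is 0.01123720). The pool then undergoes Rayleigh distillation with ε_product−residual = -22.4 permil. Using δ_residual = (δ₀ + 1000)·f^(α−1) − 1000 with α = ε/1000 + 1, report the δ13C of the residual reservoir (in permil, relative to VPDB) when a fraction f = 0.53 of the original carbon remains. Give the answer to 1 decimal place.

-17.4 permil

δ₀ = (0.01088530/0.01123720 − 1)×1000 = (0.968684 − 1)×1000 = -31.316 permil
α − 1 = ε/1000 = -0.0224
f^(α−1) = 0.53^(-0.0224) = 1.014323
δ_res = (-31.316 + 1000) × 1.014323 − 1000 = 982.559 − 1000 = -17.44 permil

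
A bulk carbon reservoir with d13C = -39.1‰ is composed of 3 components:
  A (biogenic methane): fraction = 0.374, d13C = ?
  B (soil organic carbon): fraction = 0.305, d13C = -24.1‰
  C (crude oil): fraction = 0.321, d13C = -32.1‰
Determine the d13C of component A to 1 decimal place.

-57.3‰

Isotope mass balance: δ_bulk = Σ fᵢ·δᵢ.
-39.1 = 0.374×δ_A + 0.305×(-24.1) + 0.321×(-32.1)
0.374·δ_A = -39.1 − (-17.655) = -21.445
δ_A = -21.445 / 0.374 = -57.34‰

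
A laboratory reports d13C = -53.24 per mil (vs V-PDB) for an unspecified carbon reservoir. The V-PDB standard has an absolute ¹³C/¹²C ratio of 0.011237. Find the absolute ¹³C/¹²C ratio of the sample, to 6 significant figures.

R_sample = R_standard × (d13C/1000 + 1)
R_sample = 0.011237 × (-53.24/1000 + 1) = 0.011237 × 0.946760
R_sample = 0.0106387

0.0106387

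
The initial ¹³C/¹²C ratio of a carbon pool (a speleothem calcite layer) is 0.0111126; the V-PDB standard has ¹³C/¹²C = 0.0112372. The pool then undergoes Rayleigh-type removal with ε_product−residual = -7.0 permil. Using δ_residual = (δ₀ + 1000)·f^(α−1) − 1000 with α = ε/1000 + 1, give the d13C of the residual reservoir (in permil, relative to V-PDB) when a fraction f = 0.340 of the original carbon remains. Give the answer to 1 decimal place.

-3.6 permil

δ₀ = (0.0111126/0.0112372 − 1)×1000 = (0.988912 − 1)×1000 = -11.088 permil
α − 1 = ε/1000 = -0.0070
f^(α−1) = 0.340^(-0.0070) = 1.007580
δ_res = (-11.088 + 1000) × 1.007580 − 1000 = 996.408 − 1000 = -3.59 permil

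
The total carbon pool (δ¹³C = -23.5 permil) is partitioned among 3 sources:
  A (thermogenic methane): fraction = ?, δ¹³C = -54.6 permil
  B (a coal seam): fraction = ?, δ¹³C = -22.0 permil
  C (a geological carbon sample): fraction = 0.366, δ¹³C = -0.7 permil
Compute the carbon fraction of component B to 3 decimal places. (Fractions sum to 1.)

0.349

Let f_B and f_A be the unknown fractions; fractions sum to 1 so f_B + f_A = 0.634.
Mass balance: Σ fᵢ·δᵢ = δ_bulk ⇒ f_B·(-22.0) + f_A·(-54.6) = -23.5 − (-0.256) = -23.244
Substitute f_A = 0.634 − f_B:
f_B·(-22.0 − -54.6) = -23.244 − 0.634×(-54.6) = 11.373
f_B = 11.373 / 32.6 = 0.3489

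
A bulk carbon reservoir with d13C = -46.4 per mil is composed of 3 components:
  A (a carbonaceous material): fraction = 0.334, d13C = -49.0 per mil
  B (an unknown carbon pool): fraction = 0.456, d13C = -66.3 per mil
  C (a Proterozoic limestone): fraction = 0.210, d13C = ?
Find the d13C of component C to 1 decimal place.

Isotope mass balance: δ_bulk = Σ fᵢ·δᵢ.
-46.4 = 0.334×(-49.0) + 0.456×(-66.3) + 0.210×δ_C
0.210·δ_C = -46.4 − (-46.599) = 0.199
δ_C = 0.199 / 0.210 = 0.95 per mil

0.9 per mil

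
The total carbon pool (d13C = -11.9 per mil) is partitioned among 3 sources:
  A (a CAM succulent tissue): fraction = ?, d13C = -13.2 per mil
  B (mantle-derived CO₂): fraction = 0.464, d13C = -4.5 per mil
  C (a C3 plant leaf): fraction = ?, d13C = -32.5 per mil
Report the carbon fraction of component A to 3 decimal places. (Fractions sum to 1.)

0.394

Let f_A and f_C be the unknown fractions; fractions sum to 1 so f_A + f_C = 0.536.
Mass balance: Σ fᵢ·δᵢ = δ_bulk ⇒ f_A·(-13.2) + f_C·(-32.5) = -11.9 − (-2.088) = -9.812
Substitute f_C = 0.536 − f_A:
f_A·(-13.2 − -32.5) = -9.812 − 0.536×(-32.5) = 7.608
f_A = 7.608 / 19.3 = 0.3942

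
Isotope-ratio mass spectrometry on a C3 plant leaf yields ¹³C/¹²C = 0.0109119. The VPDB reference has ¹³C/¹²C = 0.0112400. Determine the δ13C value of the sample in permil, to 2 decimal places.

δ13C = (R_sample / R_standard − 1) × 1000
R_sample / R_standard = 0.0109119 / 0.0112400 = 0.970810
δ13C = (0.970810 − 1) × 1000 = -29.190 permil

-29.19 permil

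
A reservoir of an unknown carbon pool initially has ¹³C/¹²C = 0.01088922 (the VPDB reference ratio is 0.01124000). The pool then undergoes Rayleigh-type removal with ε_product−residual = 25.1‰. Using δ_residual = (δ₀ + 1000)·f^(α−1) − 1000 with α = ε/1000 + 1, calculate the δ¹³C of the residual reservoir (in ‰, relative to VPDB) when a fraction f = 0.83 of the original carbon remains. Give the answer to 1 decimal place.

-35.7‰

δ₀ = (0.01088922/0.01124000 − 1)×1000 = (0.968792 − 1)×1000 = -31.208‰
α − 1 = ε/1000 = 0.0251
f^(α−1) = 0.83^(0.0251) = 0.995334
δ_res = (-31.208 + 1000) × 0.995334 − 1000 = 964.271 − 1000 = -35.73‰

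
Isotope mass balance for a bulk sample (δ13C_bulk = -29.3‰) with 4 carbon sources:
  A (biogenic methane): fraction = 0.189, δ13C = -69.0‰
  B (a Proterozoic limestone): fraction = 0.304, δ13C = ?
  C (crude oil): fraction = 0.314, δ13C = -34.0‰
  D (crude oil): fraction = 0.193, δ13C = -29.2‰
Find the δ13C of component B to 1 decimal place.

Isotope mass balance: δ_bulk = Σ fᵢ·δᵢ.
-29.3 = 0.189×(-69.0) + 0.304×δ_B + 0.314×(-34.0) + 0.193×(-29.2)
0.304·δ_B = -29.3 − (-29.353) = 0.053
δ_B = 0.053 / 0.304 = 0.17‰

0.2‰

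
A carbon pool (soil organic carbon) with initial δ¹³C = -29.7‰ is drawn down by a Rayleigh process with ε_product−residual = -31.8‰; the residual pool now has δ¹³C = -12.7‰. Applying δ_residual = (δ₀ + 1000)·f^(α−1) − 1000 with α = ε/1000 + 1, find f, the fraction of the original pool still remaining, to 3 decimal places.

0.579

α − 1 = ε/1000 = -0.0318
(δ_res + 1000)/(δ₀ + 1000) = (-12.7 + 1000)/(-29.7 + 1000) = 987.3/970.3 = 1.017520
f = 1.017520^(1/-0.0318) = exp(ln(1.017520)/-0.0318) = exp(0.01737/-0.0318)
f = exp(-0.5462) = 0.5792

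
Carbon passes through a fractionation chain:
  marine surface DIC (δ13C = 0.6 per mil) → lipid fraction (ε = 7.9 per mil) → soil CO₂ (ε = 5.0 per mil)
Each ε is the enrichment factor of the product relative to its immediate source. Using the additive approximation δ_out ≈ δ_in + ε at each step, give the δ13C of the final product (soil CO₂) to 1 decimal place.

step 1: δ ≈ 0.6 + (7.9) = 8.5 per mil
step 2: δ ≈ 8.5 + (5.0) = 13.5 per mil

13.5 per mil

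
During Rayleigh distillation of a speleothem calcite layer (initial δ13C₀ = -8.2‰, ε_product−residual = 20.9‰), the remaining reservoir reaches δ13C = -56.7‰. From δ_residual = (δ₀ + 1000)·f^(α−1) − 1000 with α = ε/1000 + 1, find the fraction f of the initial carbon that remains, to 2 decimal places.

0.09

α − 1 = ε/1000 = 0.0209
(δ_res + 1000)/(δ₀ + 1000) = (-56.7 + 1000)/(-8.2 + 1000) = 943.3/991.8 = 0.951099
f = 0.951099^(1/0.0209) = exp(ln(0.951099)/0.0209) = exp(-0.05014/0.0209)
f = exp(-2.3989) = 0.0908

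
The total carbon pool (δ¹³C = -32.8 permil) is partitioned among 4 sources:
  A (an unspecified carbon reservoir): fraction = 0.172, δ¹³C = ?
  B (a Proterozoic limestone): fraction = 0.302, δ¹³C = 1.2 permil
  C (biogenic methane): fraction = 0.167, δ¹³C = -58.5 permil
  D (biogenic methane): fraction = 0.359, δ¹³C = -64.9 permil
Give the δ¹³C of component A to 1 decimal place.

-0.5 permil

Isotope mass balance: δ_bulk = Σ fᵢ·δᵢ.
-32.8 = 0.172×δ_A + 0.302×(1.2) + 0.167×(-58.5) + 0.359×(-64.9)
0.172·δ_A = -32.8 − (-32.706) = -0.094
δ_A = -0.094 / 0.172 = -0.55 permil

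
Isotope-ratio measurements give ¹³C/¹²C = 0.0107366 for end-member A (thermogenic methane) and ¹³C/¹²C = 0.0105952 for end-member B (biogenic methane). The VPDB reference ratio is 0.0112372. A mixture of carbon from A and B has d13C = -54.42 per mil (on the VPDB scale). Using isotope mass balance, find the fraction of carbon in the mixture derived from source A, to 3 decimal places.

δ_A = (0.0107366/0.0112372 − 1)×1000 = (0.955452 − 1)×1000 = -44.548 per mil
δ_B = (0.0105952/0.0112372 − 1)×1000 = (0.942868 − 1)×1000 = -57.132 per mil
f_A = (δ_mix − δ_B)/(δ_A − δ_B) = (-54.42 − (-57.132))/(-44.548 − (-57.132))
f_A = 2.712 / 12.583 = 0.2155

0.215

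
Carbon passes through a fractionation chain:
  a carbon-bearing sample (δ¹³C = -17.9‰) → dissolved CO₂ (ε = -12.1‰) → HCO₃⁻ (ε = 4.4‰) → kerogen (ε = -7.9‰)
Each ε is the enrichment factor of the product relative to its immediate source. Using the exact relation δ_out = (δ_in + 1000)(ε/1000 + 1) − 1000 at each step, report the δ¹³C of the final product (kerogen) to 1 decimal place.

step 1: δ = (-17.90 + 1000)·(-12.1/1000 + 1) − 1000 = -29.78‰
step 2: δ = (-29.78 + 1000)·(4.4/1000 + 1) − 1000 = -25.51‰
step 3: δ = (-25.51 + 1000)·(-7.9/1000 + 1) − 1000 = -33.21‰

-33.2‰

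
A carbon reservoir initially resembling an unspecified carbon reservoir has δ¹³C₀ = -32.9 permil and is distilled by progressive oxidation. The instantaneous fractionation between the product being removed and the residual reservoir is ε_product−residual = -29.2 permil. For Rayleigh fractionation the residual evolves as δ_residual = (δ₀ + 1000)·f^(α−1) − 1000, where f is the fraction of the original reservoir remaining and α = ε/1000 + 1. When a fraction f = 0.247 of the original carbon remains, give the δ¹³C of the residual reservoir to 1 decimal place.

Rayleigh residual: δ_res = (δ₀ + 1000)·f^(α−1) − 1000
α = ε/1000 + 1 = 0.97080, so α − 1 = -0.02920
f^(α−1) = 0.247^(-0.02920) = 1.041677
δ_res = (-32.9 + 1000) × 1.041677 − 1000 = 1007.406 − 1000 = 7.41 permil

7.4 permil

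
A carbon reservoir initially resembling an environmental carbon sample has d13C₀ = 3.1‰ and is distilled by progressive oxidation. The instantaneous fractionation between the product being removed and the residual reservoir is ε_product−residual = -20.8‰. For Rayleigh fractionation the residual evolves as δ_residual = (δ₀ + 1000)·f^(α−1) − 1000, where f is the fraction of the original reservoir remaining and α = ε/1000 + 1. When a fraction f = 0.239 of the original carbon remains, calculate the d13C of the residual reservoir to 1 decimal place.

33.4‰

Rayleigh residual: δ_res = (δ₀ + 1000)·f^(α−1) − 1000
α = ε/1000 + 1 = 0.97920, so α − 1 = -0.02080
f^(α−1) = 0.239^(-0.02080) = 1.030218
δ_res = (3.1 + 1000) × 1.030218 − 1000 = 1033.412 − 1000 = 33.41‰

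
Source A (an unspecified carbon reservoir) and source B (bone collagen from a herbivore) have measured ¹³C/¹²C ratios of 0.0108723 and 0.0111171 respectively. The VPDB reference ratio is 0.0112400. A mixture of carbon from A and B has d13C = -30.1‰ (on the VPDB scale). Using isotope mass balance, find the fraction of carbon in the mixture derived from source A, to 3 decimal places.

0.880

δ_A = (0.0108723/0.0112400 − 1)×1000 = (0.967286 − 1)×1000 = -32.714‰
δ_B = (0.0111171/0.0112400 − 1)×1000 = (0.989066 − 1)×1000 = -10.934‰
f_A = (δ_mix − δ_B)/(δ_A − δ_B) = (-30.1 − (-10.934))/(-32.714 − (-10.934))
f_A = -19.166 / -21.779 = 0.8800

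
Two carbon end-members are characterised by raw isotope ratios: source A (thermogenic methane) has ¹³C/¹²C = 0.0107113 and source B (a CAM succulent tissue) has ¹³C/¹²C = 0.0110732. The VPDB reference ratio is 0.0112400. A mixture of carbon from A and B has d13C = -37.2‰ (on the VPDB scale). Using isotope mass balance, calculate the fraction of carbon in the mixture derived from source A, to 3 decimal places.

0.694

δ_A = (0.0107113/0.0112400 − 1)×1000 = (0.952963 − 1)×1000 = -47.037‰
δ_B = (0.0110732/0.0112400 − 1)×1000 = (0.985160 − 1)×1000 = -14.840‰
f_A = (δ_mix − δ_B)/(δ_A − δ_B) = (-37.2 − (-14.840))/(-47.037 − (-14.840))
f_A = -22.360 / -32.198 = 0.6945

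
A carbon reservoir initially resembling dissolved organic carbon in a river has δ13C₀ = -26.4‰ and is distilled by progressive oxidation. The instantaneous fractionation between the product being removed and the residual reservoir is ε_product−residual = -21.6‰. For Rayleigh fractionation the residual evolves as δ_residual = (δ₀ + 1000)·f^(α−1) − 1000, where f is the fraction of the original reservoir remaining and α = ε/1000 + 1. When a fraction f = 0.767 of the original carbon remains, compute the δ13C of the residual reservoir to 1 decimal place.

-20.8‰

Rayleigh residual: δ_res = (δ₀ + 1000)·f^(α−1) − 1000
α = ε/1000 + 1 = 0.97840, so α − 1 = -0.02160
f^(α−1) = 0.767^(-0.02160) = 1.005746
δ_res = (-26.4 + 1000) × 1.005746 − 1000 = 979.195 − 1000 = -20.81‰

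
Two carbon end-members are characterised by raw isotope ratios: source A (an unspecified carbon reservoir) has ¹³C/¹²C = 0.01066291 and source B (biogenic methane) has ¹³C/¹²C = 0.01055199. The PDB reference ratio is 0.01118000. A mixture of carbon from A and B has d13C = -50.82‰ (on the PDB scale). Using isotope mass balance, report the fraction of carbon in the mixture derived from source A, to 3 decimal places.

0.540

δ_A = (0.01066291/0.01118000 − 1)×1000 = (0.953749 − 1)×1000 = -46.251‰
δ_B = (0.01055199/0.01118000 − 1)×1000 = (0.943827 − 1)×1000 = -56.173‰
f_A = (δ_mix − δ_B)/(δ_A − δ_B) = (-50.82 − (-56.173))/(-46.251 − (-56.173))
f_A = 5.353 / 9.921 = 0.5395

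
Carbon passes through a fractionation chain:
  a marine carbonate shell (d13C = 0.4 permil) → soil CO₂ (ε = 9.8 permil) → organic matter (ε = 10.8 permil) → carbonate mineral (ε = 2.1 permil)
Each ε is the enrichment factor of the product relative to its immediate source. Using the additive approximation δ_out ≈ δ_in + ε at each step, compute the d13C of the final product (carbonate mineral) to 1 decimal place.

step 1: δ ≈ 0.4 + (9.8) = 10.2 permil
step 2: δ ≈ 10.2 + (10.8) = 21.0 permil
step 3: δ ≈ 21.0 + (2.1) = 23.1 permil

23.1 permil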